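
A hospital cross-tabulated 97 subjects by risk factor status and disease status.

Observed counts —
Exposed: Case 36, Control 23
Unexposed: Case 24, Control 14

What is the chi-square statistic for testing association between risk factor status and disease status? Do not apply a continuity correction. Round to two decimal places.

Row totals: 59, 38. Column totals: 60, 37. Grand total N = 97.
Expected counts (row total × column total / N):
  Exposed, Case: 59×60/97 = 36.495
  Exposed, Control: 59×37/97 = 22.505
  Unexposed, Case: 38×60/97 = 23.505
  Unexposed, Control: 38×37/97 = 14.495
Contributions (O − E)²/E:
  (36 − 36.495)²/36.495 = 0.0067
  (23 − 22.505)²/22.505 = 0.0109
  (24 − 23.505)²/23.505 = 0.0104
  (14 − 14.495)²/14.495 = 0.0169
χ² = 0.0067 + 0.0109 + 0.0104 + 0.0169 = 0.04

0.04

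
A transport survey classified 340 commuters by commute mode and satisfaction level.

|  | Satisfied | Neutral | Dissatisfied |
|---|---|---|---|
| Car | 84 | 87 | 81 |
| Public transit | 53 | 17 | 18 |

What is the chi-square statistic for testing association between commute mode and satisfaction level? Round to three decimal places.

19.698

Row totals: 252, 88. Column totals: 137, 104, 99. Grand total N = 340.
Expected counts (row total × column total / N):
  Car, Satisfied: 252×137/340 = 101.5412
  Car, Neutral: 252×104/340 = 77.0824
  Car, Dissatisfied: 252×99/340 = 73.3765
  Public transit, Satisfied: 88×137/340 = 35.4588
  Public transit, Neutral: 88×104/340 = 26.9176
  Public transit, Dissatisfied: 88×99/340 = 25.6235
Contributions (O − E)²/E:
  (84 − 101.5412)²/101.5412 = 3.0302
  (87 − 77.0824)²/77.0824 = 1.2760
  (81 − 73.3765)²/73.3765 = 0.7920
  (53 − 35.4588)²/35.4588 = 8.6775
  (17 − 26.9176)²/26.9176 = 3.6541
  (18 − 25.6235)²/25.6235 = 2.2681
χ² = 3.0302 + 1.2760 + 0.7920 + 8.6775 + 3.6541 + 2.2681 = 19.698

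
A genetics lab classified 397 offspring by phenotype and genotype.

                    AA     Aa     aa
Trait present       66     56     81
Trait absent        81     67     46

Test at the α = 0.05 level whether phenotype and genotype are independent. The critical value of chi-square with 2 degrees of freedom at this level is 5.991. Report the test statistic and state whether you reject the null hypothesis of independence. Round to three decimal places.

Row totals: 203, 194. Column totals: 147, 123, 127. Grand total N = 397.
Expected counts (row total × column total / N):
  Trait present, AA: 203×147/397 = 75.1662
  Trait present, Aa: 203×123/397 = 62.8942
  Trait present, aa: 203×127/397 = 64.9395
  Trait absent, AA: 194×147/397 = 71.8338
  Trait absent, Aa: 194×123/397 = 60.1058
  Trait absent, aa: 194×127/397 = 62.0605
Contributions (O − E)²/E:
  (66 − 75.1662)²/75.1662 = 1.1178
  (56 − 62.8942)²/62.8942 = 0.7557
  (81 − 64.9395)²/64.9395 = 3.9720
  (81 − 71.8338)²/71.8338 = 1.1696
  (67 − 60.1058)²/60.1058 = 0.7908
  (46 − 62.0605)²/62.0605 = 4.1563
χ² = 1.1178 + 0.7557 + 3.9720 + 1.1696 + 0.7908 + 4.1563 = 11.962
df = (2−1)(3−1) = 2. Since 11.962 > 5.991, reject the null hypothesis of independence at α = 0.05.

11.962; reject H₀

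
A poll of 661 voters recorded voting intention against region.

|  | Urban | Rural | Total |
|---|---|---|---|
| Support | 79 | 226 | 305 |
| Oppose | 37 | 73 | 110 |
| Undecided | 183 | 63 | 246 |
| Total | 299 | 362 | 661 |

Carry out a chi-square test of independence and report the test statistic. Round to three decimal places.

Grand total N = 661.
Expected counts (row total × column total / N):
  Support, Urban: 305×299/661 = 137.9652
  Support, Rural: 305×362/661 = 167.0348
  Oppose, Urban: 110×299/661 = 49.7579
  Oppose, Rural: 110×362/661 = 60.2421
  Undecided, Urban: 246×299/661 = 111.2769
  Undecided, Rural: 246×362/661 = 134.7231
Contributions (O − E)²/E:
  (79 − 137.9652)²/137.9652 = 25.2012
  (226 − 167.0348)²/167.0348 = 20.8154
  (37 − 49.7579)²/49.7579 = 3.2711
  (73 − 60.2421)²/60.2421 = 2.7018
  (183 − 111.2769)²/111.2769 = 46.2288
  (63 − 134.7231)²/134.7231 = 38.1835
χ² = 25.2012 + 20.8154 + 3.2711 + 2.7018 + 46.2288 + 38.1835 = 136.402

136.402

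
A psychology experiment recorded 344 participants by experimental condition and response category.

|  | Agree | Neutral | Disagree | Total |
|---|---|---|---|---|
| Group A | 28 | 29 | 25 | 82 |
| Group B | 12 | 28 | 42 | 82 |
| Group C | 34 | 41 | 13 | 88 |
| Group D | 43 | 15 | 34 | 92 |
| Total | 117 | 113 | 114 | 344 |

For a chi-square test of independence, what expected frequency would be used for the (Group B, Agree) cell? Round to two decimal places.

27.89

Row total (Group B) = 82; column total (Agree) = 117; grand total N = 344.
Expected count = (row total × column total) / N = 82 × 117 / 344 = 27.89.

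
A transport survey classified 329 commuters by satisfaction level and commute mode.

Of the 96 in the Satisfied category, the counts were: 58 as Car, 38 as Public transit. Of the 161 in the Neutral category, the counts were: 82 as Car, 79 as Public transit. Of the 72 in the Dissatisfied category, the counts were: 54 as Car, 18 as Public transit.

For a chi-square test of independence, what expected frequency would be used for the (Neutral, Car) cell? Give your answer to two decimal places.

94.94

Row total (Neutral) = 161; column total (Car) = 194; grand total N = 329.
Expected count = (row total × column total) / N = 161 × 194 / 329 = 94.94.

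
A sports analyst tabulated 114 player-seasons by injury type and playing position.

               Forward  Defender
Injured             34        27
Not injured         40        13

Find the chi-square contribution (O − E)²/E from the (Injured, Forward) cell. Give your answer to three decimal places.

0.791

Row total (Injured) = 61; column total (Forward) = 74; N = 114.
Expected count E = 61 × 74 / 114 = 39.5965.
Contribution = (O − E)²/E = (34 − 39.5965)² / 39.5965 = 0.791.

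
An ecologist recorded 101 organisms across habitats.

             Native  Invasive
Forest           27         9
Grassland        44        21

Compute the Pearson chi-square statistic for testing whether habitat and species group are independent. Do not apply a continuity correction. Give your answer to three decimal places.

0.593

Row totals: 36, 65. Column totals: 71, 30. Grand total N = 101.
Expected counts (row total × column total / N):
  Forest, Native: 36×71/101 = 25.3069
  Forest, Invasive: 36×30/101 = 10.6931
  Grassland, Native: 65×71/101 = 45.6931
  Grassland, Invasive: 65×30/101 = 19.3069
Contributions (O − E)²/E:
  (27 − 25.3069)²/25.3069 = 0.1133
  (9 − 10.6931)²/10.6931 = 0.2681
  (44 − 45.6931)²/45.6931 = 0.0627
  (21 − 19.3069)²/19.3069 = 0.1485
χ² = 0.1133 + 0.2681 + 0.0627 + 0.1485 = 0.593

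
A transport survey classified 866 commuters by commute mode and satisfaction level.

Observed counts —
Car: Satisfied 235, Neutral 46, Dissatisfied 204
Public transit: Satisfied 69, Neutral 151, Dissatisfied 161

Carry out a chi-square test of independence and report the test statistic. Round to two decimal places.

141.22

Row totals: 485, 381. Column totals: 304, 197, 365. Grand total N = 866.
Expected counts (row total × column total / N):
  Car, Satisfied: 485×304/866 = 170.254
  Car, Neutral: 485×197/866 = 110.329
  Car, Dissatisfied: 485×365/866 = 204.417
  Public transit, Satisfied: 381×304/866 = 133.746
  Public transit, Neutral: 381×197/866 = 86.671
  Public transit, Dissatisfied: 381×365/866 = 160.583
Contributions (O − E)²/E:
  (235 − 170.254)²/170.254 = 24.6223
  (46 − 110.329)²/110.329 = 37.5080
  (204 − 204.417)²/204.417 = 0.0009
  (69 − 133.746)²/133.746 = 31.3433
  (151 − 86.671)²/86.671 = 47.7463
  (161 − 160.583)²/160.583 = 0.0011
χ² = 24.6223 + 37.5080 + 0.0009 + 31.3433 + 47.7463 + 0.0011 = 141.22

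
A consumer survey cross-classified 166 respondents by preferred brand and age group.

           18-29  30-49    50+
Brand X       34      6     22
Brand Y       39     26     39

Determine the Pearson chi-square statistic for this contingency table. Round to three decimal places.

7.429

Row totals: 62, 104. Column totals: 73, 32, 61. Grand total N = 166.
Expected counts (row total × column total / N):
  Brand X, 18-29: 62×73/166 = 27.2651
  Brand X, 30-49: 62×32/166 = 11.9518
  Brand X, 50+: 62×61/166 = 22.7831
  Brand Y, 18-29: 104×73/166 = 45.7349
  Brand Y, 30-49: 104×32/166 = 20.0482
  Brand Y, 50+: 104×61/166 = 38.2169
Contributions (O − E)²/E:
  (34 − 27.2651)²/27.2651 = 1.6636
  (6 − 11.9518)²/11.9518 = 2.9639
  (22 − 22.7831)²/22.7831 = 0.0269
  (39 − 45.7349)²/45.7349 = 0.9918
  (26 − 20.0482)²/20.0482 = 1.7669
  (39 − 38.2169)²/38.2169 = 0.0160
χ² = 1.6636 + 2.9639 + 0.0269 + 0.9918 + 1.7669 + 0.0160 = 7.429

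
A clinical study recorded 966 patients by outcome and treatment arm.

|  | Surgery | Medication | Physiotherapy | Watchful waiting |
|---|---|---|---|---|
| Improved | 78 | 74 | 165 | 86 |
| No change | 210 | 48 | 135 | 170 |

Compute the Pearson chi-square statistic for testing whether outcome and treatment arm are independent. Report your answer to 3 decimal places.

72.080

Row totals: 403, 563. Column totals: 288, 122, 300, 256. Grand total N = 966.
Expected counts (row total × column total / N):
  Improved, Surgery: 403×288/966 = 120.1491
  Improved, Medication: 403×122/966 = 50.8965
  Improved, Physiotherapy: 403×300/966 = 125.1553
  Improved, Watchful waiting: 403×256/966 = 106.7992
  No change, Surgery: 563×288/966 = 167.8509
  No change, Medication: 563×122/966 = 71.1035
  No change, Physiotherapy: 563×300/966 = 174.8447
  No change, Watchful waiting: 563×256/966 = 149.2008
Contributions (O − E)²/E:
  (78 − 120.1491)²/120.1491 = 14.7862
  (74 − 50.8965)²/50.8965 = 10.4874
  (165 − 125.1553)²/125.1553 = 12.6850
  (86 − 106.7992)²/106.7992 = 4.0507
  (210 − 167.8509)²/167.8509 = 10.5841
  (48 − 71.1035)²/71.1035 = 7.5070
  (135 − 174.8447)²/174.8447 = 9.0801
  (170 − 149.2008)²/149.2008 = 2.8995
χ² = 14.7862 + 10.4874 + 12.6850 + 4.0507 + 10.5841 + 7.5070 + 9.0801 + 2.8995 = 72.080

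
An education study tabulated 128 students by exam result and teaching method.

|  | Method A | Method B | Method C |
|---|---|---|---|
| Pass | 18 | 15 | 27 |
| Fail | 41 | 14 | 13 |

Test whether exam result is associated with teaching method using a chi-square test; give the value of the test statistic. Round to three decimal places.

13.453

Row totals: 60, 68. Column totals: 59, 29, 40. Grand total N = 128.
Expected counts (row total × column total / N):
  Pass, Method A: 60×59/128 = 27.65625
  Pass, Method B: 60×29/128 = 13.59375
  Pass, Method C: 60×40/128 = 18.75000
  Fail, Method A: 68×59/128 = 31.34375
  Fail, Method B: 68×29/128 = 15.40625
  Fail, Method C: 68×40/128 = 21.25000
Contributions (O − E)²/E:
  (18 − 27.65625)²/27.65625 = 3.3715
  (15 − 13.59375)²/13.59375 = 0.1455
  (27 − 18.75000)²/18.75000 = 3.6300
  (41 − 31.34375)²/31.34375 = 2.9749
  (14 − 15.40625)²/15.40625 = 0.1284
  (13 − 21.25000)²/21.25000 = 3.2029
χ² = 3.3715 + 0.1455 + 3.6300 + 2.9749 + 0.1284 + 3.2029 = 13.453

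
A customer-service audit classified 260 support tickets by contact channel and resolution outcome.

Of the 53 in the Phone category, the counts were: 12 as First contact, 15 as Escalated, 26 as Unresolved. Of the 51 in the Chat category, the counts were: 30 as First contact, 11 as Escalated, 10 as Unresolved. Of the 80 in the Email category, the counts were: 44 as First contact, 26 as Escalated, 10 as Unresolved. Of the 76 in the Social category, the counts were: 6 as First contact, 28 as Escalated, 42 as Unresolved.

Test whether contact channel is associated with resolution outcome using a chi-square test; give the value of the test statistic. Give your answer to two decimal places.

Row totals: 53, 51, 80, 76. Column totals: 92, 80, 88. Grand total N = 260.
Expected counts (row total × column total / N):
  Phone, First contact: 53×92/260 = 18.7538
  Phone, Escalated: 53×80/260 = 16.3077
  Phone, Unresolved: 53×88/260 = 17.9385
  Chat, First contact: 51×92/260 = 18.0462
  Chat, Escalated: 51×80/260 = 15.6923
  Chat, Unresolved: 51×88/260 = 17.2615
  Email, First contact: 80×92/260 = 28.3077
  Email, Escalated: 80×80/260 = 24.6154
  Email, Unresolved: 80×88/260 = 27.0769
  Social, First contact: 76×92/260 = 26.8923
  Social, Escalated: 76×80/260 = 23.3846
  Social, Unresolved: 76×88/260 = 25.7231
Contributions (O − E)²/E:
  (12 − 18.7538)²/18.7538 = 2.4322
  (15 − 16.3077)²/16.3077 = 0.1049
  (26 − 17.9385)²/17.9385 = 3.6228
  (30 − 18.0462)²/18.0462 = 7.9182
  (11 − 15.6923)²/15.6923 = 1.4031
  (10 − 17.2615)²/17.2615 = 3.0547
  (44 − 28.3077)²/28.3077 = 8.6990
  (26 − 24.6154)²/24.6154 = 0.0779
  (10 − 27.0769)²/27.0769 = 10.7701
  (6 − 26.8923)²/26.8923 = 16.2310
  (28 − 23.3846)²/23.3846 = 0.9109
  (42 − 25.7231)²/25.7231 = 10.2996
χ² = 2.4322 + 0.1049 + 3.6228 + 7.9182 + 1.4031 + 3.0547 + 8.6990 + 0.0779 + 10.7701 + 16.2310 + 0.9109 + 10.2996 = 65.52

65.52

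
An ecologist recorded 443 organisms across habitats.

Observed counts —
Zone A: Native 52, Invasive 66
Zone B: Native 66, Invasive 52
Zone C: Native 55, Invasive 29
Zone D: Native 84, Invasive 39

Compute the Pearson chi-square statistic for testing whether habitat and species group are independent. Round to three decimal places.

Row totals: 118, 118, 84, 123. Column totals: 257, 186. Grand total N = 443.
Expected counts (row total × column total / N):
  Zone A, Native: 118×257/443 = 68.4560
  Zone A, Invasive: 118×186/443 = 49.5440
  Zone B, Native: 118×257/443 = 68.4560
  Zone B, Invasive: 118×186/443 = 49.5440
  Zone C, Native: 84×257/443 = 48.7314
  Zone C, Invasive: 84×186/443 = 35.2686
  Zone D, Native: 123×257/443 = 71.3567
  Zone D, Invasive: 123×186/443 = 51.6433
Contributions (O − E)²/E:
  (52 − 68.4560)²/68.4560 = 3.9558
  (66 − 49.5440)²/49.5440 = 5.4658
  (66 − 68.4560)²/68.4560 = 0.0881
  (52 − 49.5440)²/49.5440 = 0.1217
  (55 − 48.7314)²/48.7314 = 0.8064
  (29 − 35.2686)²/35.2686 = 1.1142
  (84 − 71.3567)²/71.3567 = 2.2402
  (39 − 51.6433)²/51.6433 = 3.0953
χ² = 3.9558 + 5.4658 + 0.0881 + 0.1217 + 0.8064 + 1.1142 + 2.2402 + 3.0953 = 16.888

16.888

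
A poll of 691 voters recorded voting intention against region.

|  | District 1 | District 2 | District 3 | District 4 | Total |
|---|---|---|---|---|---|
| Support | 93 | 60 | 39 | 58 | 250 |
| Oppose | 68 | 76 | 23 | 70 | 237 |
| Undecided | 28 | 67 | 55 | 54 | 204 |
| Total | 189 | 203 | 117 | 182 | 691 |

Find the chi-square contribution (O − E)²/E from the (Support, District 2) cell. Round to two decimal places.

Row total (Support) = 250; column total (District 2) = 203; N = 691.
Expected count E = 250 × 203 / 691 = 73.444.
Contribution = (O − E)²/E = (60 − 73.444)² / 73.444 = 2.46.

2.46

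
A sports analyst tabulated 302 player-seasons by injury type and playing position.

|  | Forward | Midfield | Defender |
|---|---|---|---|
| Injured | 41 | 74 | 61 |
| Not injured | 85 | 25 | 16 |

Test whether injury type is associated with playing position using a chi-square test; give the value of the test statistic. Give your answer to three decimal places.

Row totals: 176, 126. Column totals: 126, 99, 77. Grand total N = 302.
Expected counts (row total × column total / N):
  Injured, Forward: 176×126/302 = 73.4305
  Injured, Midfield: 176×99/302 = 57.6954
  Injured, Defender: 176×77/302 = 44.8742
  Not injured, Forward: 126×126/302 = 52.5695
  Not injured, Midfield: 126×99/302 = 41.3046
  Not injured, Defender: 126×77/302 = 32.1258
Contributions (O − E)²/E:
  (41 − 73.4305)²/73.4305 = 14.3229
  (74 − 57.6954)²/57.6954 = 4.6076
  (61 − 44.8742)²/44.8742 = 5.7949
  (85 − 52.5695)²/52.5695 = 20.0066
  (25 − 41.3046)²/41.3046 = 6.4361
  (16 − 32.1258)²/32.1258 = 8.0945
χ² = 14.3229 + 4.6076 + 5.7949 + 20.0066 + 6.4361 + 8.0945 = 59.263

59.263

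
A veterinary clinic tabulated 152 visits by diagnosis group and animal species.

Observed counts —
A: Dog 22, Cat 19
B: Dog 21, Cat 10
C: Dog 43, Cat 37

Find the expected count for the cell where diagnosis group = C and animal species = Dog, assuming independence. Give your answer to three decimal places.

Row total (C) = 80; column total (Dog) = 86; grand total N = 152.
Expected count = (row total × column total) / N = 80 × 86 / 152 = 45.263.

45.263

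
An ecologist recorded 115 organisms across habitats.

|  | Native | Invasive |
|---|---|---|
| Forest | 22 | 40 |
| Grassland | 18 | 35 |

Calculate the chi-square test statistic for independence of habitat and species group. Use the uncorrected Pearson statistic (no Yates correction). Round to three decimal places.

Row totals: 62, 53. Column totals: 40, 75. Grand total N = 115.
Expected counts (row total × column total / N):
  Forest, Native: 62×40/115 = 21.5652
  Forest, Invasive: 62×75/115 = 40.4348
  Grassland, Native: 53×40/115 = 18.4348
  Grassland, Invasive: 53×75/115 = 34.5652
Contributions (O − E)²/E:
  (22 − 21.5652)²/21.5652 = 0.0088
  (40 − 40.4348)²/40.4348 = 0.0047
  (18 − 18.4348)²/18.4348 = 0.0103
  (35 − 34.5652)²/34.5652 = 0.0055
χ² = 0.0088 + 0.0047 + 0.0103 + 0.0055 = 0.029

0.029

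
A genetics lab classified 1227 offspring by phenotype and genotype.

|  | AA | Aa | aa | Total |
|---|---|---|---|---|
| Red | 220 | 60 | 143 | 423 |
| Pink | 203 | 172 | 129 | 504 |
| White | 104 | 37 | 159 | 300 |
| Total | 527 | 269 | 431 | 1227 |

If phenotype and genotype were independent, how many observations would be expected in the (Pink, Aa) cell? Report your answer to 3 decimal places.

Row total (Pink) = 504; column total (Aa) = 269; grand total N = 1227.
Expected count = (row total × column total) / N = 504 × 269 / 1227 = 110.494.

110.494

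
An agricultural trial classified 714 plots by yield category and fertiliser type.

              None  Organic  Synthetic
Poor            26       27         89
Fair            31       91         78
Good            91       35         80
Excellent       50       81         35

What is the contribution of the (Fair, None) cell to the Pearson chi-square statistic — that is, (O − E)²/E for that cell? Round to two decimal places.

Row total (Fair) = 200; column total (None) = 198; N = 714.
Expected count E = 200 × 198 / 714 = 55.4622.
Contribution = (O − E)²/E = (31 − 55.4622)² / 55.4622 = 10.79.

10.79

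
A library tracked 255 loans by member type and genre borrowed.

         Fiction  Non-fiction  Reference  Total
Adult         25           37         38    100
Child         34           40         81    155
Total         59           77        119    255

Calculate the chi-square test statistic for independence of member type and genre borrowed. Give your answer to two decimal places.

Grand total N = 255.
Expected counts (row total × column total / N):
  Adult, Fiction: 100×59/255 = 23.137
  Adult, Non-fiction: 100×77/255 = 30.196
  Adult, Reference: 100×119/255 = 46.667
  Child, Fiction: 155×59/255 = 35.863
  Child, Non-fiction: 155×77/255 = 46.804
  Child, Reference: 155×119/255 = 72.333
Contributions (O − E)²/E:
  (25 − 23.137)²/23.137 = 0.1500
  (37 − 30.196)²/30.196 = 1.5331
  (38 − 46.667)²/46.667 = 1.6096
  (34 − 35.863)²/35.863 = 0.0968
  (40 − 46.804)²/46.804 = 0.9891
  (81 − 72.333)²/72.333 = 1.0385
χ² = 0.1500 + 1.5331 + 1.6096 + 0.0968 + 0.9891 + 1.0385 = 5.42

5.42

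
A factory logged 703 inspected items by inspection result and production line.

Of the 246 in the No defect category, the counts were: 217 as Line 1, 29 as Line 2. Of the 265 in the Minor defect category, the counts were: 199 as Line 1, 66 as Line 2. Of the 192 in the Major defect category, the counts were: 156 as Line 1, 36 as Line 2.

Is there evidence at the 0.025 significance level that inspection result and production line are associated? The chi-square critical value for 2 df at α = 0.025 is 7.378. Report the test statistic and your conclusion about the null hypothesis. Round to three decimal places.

14.479; reject H₀

Row totals: 246, 265, 192. Column totals: 572, 131. Grand total N = 703.
Expected counts (row total × column total / N):
  No defect, Line 1: 246×572/703 = 200.1593
  No defect, Line 2: 246×131/703 = 45.8407
  Minor defect, Line 1: 265×572/703 = 215.6188
  Minor defect, Line 2: 265×131/703 = 49.3812
  Major defect, Line 1: 192×572/703 = 156.2219
  Major defect, Line 2: 192×131/703 = 35.7781
Contributions (O − E)²/E:
  (217 − 200.1593)²/200.1593 = 1.4169
  (29 − 45.8407)²/45.8407 = 6.1868
  (199 − 215.6188)²/215.6188 = 1.2809
  (66 − 49.3812)²/49.3812 = 5.5929
  (156 − 156.2219)²/156.2219 = 0.0003
  (36 − 35.7781)²/35.7781 = 0.0014
χ² = 1.4169 + 6.1868 + 1.2809 + 5.5929 + 0.0003 + 0.0014 = 14.479
df = (3−1)(2−1) = 2. Since 14.479 > 7.378, reject the null hypothesis of independence at α = 0.025.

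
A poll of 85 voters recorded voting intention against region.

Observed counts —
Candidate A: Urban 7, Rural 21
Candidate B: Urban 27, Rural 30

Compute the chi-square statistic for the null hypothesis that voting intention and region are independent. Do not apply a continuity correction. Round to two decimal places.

3.91

Row totals: 28, 57. Column totals: 34, 51. Grand total N = 85.
Expected counts (row total × column total / N):
  Candidate A, Urban: 28×34/85 = 11.200
  Candidate A, Rural: 28×51/85 = 16.800
  Candidate B, Urban: 57×34/85 = 22.800
  Candidate B, Rural: 57×51/85 = 34.200
Contributions (O − E)²/E:
  (7 − 11.200)²/11.200 = 1.5750
  (21 − 16.800)²/16.800 = 1.0500
  (27 − 22.800)²/22.800 = 0.7737
  (30 − 34.200)²/34.200 = 0.5158
χ² = 1.5750 + 1.0500 + 0.7737 + 0.5158 = 3.91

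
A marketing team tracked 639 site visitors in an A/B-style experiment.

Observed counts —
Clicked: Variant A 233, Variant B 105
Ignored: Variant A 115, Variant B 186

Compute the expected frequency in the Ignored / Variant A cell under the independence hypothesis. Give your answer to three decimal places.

163.925

Row total (Ignored) = 301; column total (Variant A) = 348; grand total N = 639.
Expected count = (row total × column total) / N = 301 × 348 / 639 = 163.925.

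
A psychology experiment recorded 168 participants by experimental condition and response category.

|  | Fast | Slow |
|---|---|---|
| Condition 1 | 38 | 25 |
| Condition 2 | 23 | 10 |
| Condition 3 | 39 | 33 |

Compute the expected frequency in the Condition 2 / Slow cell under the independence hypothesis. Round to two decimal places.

13.36

Row total (Condition 2) = 33; column total (Slow) = 68; grand total N = 168.
Expected count = (row total × column total) / N = 33 × 68 / 168 = 13.36.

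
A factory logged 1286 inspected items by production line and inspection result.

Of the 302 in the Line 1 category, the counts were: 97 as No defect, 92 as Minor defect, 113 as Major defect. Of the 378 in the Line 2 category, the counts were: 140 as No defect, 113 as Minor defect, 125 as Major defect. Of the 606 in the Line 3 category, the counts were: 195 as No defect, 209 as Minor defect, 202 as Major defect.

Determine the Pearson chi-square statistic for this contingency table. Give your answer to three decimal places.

4.972

Row totals: 302, 378, 606. Column totals: 432, 414, 440. Grand total N = 1286.
Expected counts (row total × column total / N):
  Line 1, No defect: 302×432/1286 = 101.4495
  Line 1, Minor defect: 302×414/1286 = 97.2224
  Line 1, Major defect: 302×440/1286 = 103.3281
  Line 2, No defect: 378×432/1286 = 126.9798
  Line 2, Minor defect: 378×414/1286 = 121.6890
  Line 2, Major defect: 378×440/1286 = 129.3313
  Line 3, No defect: 606×432/1286 = 203.5708
  Line 3, Minor defect: 606×414/1286 = 195.0886
  Line 3, Major defect: 606×440/1286 = 207.3406
Contributions (O − E)²/E:
  (97 − 101.4495)²/101.4495 = 0.1952
  (92 − 97.2224)²/97.2224 = 0.2805
  (113 − 103.3281)²/103.3281 = 0.9053
  (140 − 126.9798)²/126.9798 = 1.3351
  (113 − 121.6890)²/121.6890 = 0.6204
  (125 − 129.3313)²/129.3313 = 0.1451
  (195 − 203.5708)²/203.5708 = 0.3609
  (209 − 195.0886)²/195.0886 = 0.9920
  (202 − 207.3406)²/207.3406 = 0.1376
χ² = 0.1952 + 0.2805 + 0.9053 + 1.3351 + 0.6204 + 0.1451 + 0.3609 + 0.9920 + 0.1376 = 4.972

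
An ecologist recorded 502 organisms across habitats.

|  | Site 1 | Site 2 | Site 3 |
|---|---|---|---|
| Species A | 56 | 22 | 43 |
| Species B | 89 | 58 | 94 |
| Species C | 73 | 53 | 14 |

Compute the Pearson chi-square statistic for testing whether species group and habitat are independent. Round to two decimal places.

Row totals: 121, 241, 140. Column totals: 218, 133, 151. Grand total N = 502.
Expected counts (row total × column total / N):
  Species A, Site 1: 121×218/502 = 52.546
  Species A, Site 2: 121×133/502 = 32.058
  Species A, Site 3: 121×151/502 = 36.396
  Species B, Site 1: 241×218/502 = 104.657
  Species B, Site 2: 241×133/502 = 63.851
  Species B, Site 3: 241×151/502 = 72.492
  Species C, Site 1: 140×218/502 = 60.797
  Species C, Site 2: 140×133/502 = 37.092
  Species C, Site 3: 140×151/502 = 42.112
Contributions (O − E)²/E:
  (56 − 52.546)²/52.546 = 0.2270
  (22 − 32.058)²/32.058 = 3.1556
  (43 − 36.396)²/36.396 = 1.1983
  (89 − 104.657)²/104.657 = 2.3423
  (58 − 63.851)²/63.851 = 0.5362
  (94 − 72.492)²/72.492 = 6.3813
  (73 − 60.797)²/60.797 = 2.4494
  (53 − 37.092)²/37.092 = 6.8226
  (14 − 42.112)²/42.112 = 18.7663
χ² = 0.2270 + 3.1556 + 1.1983 + 2.3423 + 0.5362 + 6.3813 + 2.4494 + 6.8226 + 18.7663 = 41.88

41.88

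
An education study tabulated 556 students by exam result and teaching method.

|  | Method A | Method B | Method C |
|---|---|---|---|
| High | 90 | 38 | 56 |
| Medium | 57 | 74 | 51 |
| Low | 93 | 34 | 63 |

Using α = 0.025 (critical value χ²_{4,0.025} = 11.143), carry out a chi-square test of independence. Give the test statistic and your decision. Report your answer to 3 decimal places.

31.238; reject H₀

Row totals: 184, 182, 190. Column totals: 240, 146, 170. Grand total N = 556.
Expected counts (row total × column total / N):
  High, Method A: 184×240/556 = 79.4245
  High, Method B: 184×146/556 = 48.3165
  High, Method C: 184×170/556 = 56.2590
  Medium, Method A: 182×240/556 = 78.5612
  Medium, Method B: 182×146/556 = 47.7914
  Medium, Method C: 182×170/556 = 55.6475
  Low, Method A: 190×240/556 = 82.0144
  Low, Method B: 190×146/556 = 49.8921
  Low, Method C: 190×170/556 = 58.0935
Contributions (O − E)²/E:
  (90 − 79.4245)²/79.4245 = 1.4081
  (38 − 48.3165)²/48.3165 = 2.2028
  (56 − 56.2590)²/56.2590 = 0.0012
  (57 − 78.5612)²/78.5612 = 5.9175
  (74 − 47.7914)²/47.7914 = 14.3727
  (51 − 55.6475)²/55.6475 = 0.3881
  (93 − 82.0144)²/82.0144 = 1.4715
  (34 − 49.8921)²/49.8921 = 5.0621
  (63 − 58.0935)²/58.0935 = 0.4144
χ² = 1.4081 + 2.2028 + 0.0012 + 5.9175 + 14.3727 + 0.3881 + 1.4715 + 5.0621 + 0.4144 = 31.238
df = (3−1)(3−1) = 4. Since 31.238 > 11.143, reject the null hypothesis of independence at α = 0.025.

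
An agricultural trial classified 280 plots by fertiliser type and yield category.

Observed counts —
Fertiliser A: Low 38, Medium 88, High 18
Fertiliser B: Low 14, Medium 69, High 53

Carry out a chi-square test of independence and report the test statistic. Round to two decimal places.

30.43

Row totals: 144, 136. Column totals: 52, 157, 71. Grand total N = 280.
Expected counts (row total × column total / N):
  Fertiliser A, Low: 144×52/280 = 26.743
  Fertiliser A, Medium: 144×157/280 = 80.743
  Fertiliser A, High: 144×71/280 = 36.514
  Fertiliser B, Low: 136×52/280 = 25.257
  Fertiliser B, Medium: 136×157/280 = 76.257
  Fertiliser B, High: 136×71/280 = 34.486
Contributions (O − E)²/E:
  (38 − 26.743)²/26.743 = 4.7384
  (88 − 80.743)²/80.743 = 0.6522
  (18 − 36.514)²/36.514 = 9.3873
  (14 − 25.257)²/25.257 = 5.0172
  (69 − 76.257)²/76.257 = 0.6906
  (53 − 34.486)²/34.486 = 9.9393
χ² = 4.7384 + 0.6522 + 9.3873 + 5.0172 + 0.6906 + 9.9393 = 30.43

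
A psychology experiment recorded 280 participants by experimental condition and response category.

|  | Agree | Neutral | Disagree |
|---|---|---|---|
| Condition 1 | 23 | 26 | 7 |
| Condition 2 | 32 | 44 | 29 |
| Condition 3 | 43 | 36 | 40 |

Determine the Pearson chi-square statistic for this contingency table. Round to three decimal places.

Row totals: 56, 105, 119. Column totals: 98, 106, 76. Grand total N = 280.
Expected counts (row total × column total / N):
  Condition 1, Agree: 56×98/280 = 19.6000
  Condition 1, Neutral: 56×106/280 = 21.2000
  Condition 1, Disagree: 56×76/280 = 15.2000
  Condition 2, Agree: 105×98/280 = 36.7500
  Condition 2, Neutral: 105×106/280 = 39.7500
  Condition 2, Disagree: 105×76/280 = 28.5000
  Condition 3, Agree: 119×98/280 = 41.6500
  Condition 3, Neutral: 119×106/280 = 45.0500
  Condition 3, Disagree: 119×76/280 = 32.3000
Contributions (O − E)²/E:
  (23 − 19.6000)²/19.6000 = 0.5898
  (26 − 21.2000)²/21.2000 = 1.0868
  (7 − 15.2000)²/15.2000 = 4.4237
  (32 − 36.7500)²/36.7500 = 0.6139
  (44 − 39.7500)²/39.7500 = 0.4544
  (29 − 28.5000)²/28.5000 = 0.0088
  (43 − 41.6500)²/41.6500 = 0.0438
  (36 − 45.0500)²/45.0500 = 1.8180
  (40 − 32.3000)²/32.3000 = 1.8356
χ² = 0.5898 + 1.0868 + 4.4237 + 0.6139 + 0.4544 + 0.0088 + 0.0438 + 1.8180 + 1.8356 = 10.875

10.875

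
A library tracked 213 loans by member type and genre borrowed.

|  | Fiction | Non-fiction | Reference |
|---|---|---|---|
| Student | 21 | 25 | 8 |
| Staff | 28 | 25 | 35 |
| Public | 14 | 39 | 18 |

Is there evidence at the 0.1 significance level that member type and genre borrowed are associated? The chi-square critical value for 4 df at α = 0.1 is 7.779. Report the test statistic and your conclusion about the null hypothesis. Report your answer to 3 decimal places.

Row totals: 54, 88, 71. Column totals: 63, 89, 61. Grand total N = 213.
Expected counts (row total × column total / N):
  Student, Fiction: 54×63/213 = 15.9718
  Student, Non-fiction: 54×89/213 = 22.5634
  Student, Reference: 54×61/213 = 15.4648
  Staff, Fiction: 88×63/213 = 26.0282
  Staff, Non-fiction: 88×89/213 = 36.7700
  Staff, Reference: 88×61/213 = 25.2019
  Public, Fiction: 71×63/213 = 21.0000
  Public, Non-fiction: 71×89/213 = 29.6667
  Public, Reference: 71×61/213 = 20.3333
Contributions (O − E)²/E:
  (21 − 15.9718)²/15.9718 = 1.5830
  (25 − 22.5634)²/22.5634 = 0.2631
  (8 − 15.4648)²/15.4648 = 3.6032
  (28 − 26.0282)²/26.0282 = 0.1494
  (25 − 36.7700)²/36.7700 = 3.7676
  (35 − 25.2019)²/25.2019 = 3.8093
  (14 − 21.0000)²/21.0000 = 2.3333
  (39 − 29.6667)²/29.6667 = 2.9363
  (18 − 20.3333)²/20.3333 = 0.2678
χ² = 1.5830 + 0.2631 + 3.6032 + 0.1494 + 3.7676 + 3.8093 + 2.3333 + 2.9363 + 0.2678 = 18.713
df = (3−1)(3−1) = 4. Since 18.713 > 7.779, reject the null hypothesis of independence at α = 0.1.

18.713; reject H₀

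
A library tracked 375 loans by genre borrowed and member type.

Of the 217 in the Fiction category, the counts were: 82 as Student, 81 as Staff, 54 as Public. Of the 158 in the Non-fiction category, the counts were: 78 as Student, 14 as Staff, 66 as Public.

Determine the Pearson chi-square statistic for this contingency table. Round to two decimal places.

Row totals: 217, 158. Column totals: 160, 95, 120. Grand total N = 375.
Expected counts (row total × column total / N):
  Fiction, Student: 217×160/375 = 92.587
  Fiction, Staff: 217×95/375 = 54.973
  Fiction, Public: 217×120/375 = 69.440
  Non-fiction, Student: 158×160/375 = 67.413
  Non-fiction, Staff: 158×95/375 = 40.027
  Non-fiction, Public: 158×120/375 = 50.560
Contributions (O − E)²/E:
  (82 − 92.587)²/92.587 = 1.2106
  (81 − 54.973)²/54.973 = 12.3225
  (54 − 69.440)²/69.440 = 3.4331
  (78 − 67.413)²/67.413 = 1.6627
  (14 − 40.027)²/40.027 = 16.9237
  (66 − 50.560)²/50.560 = 4.7151
χ² = 1.2106 + 12.3225 + 3.4331 + 1.6627 + 16.9237 + 4.7151 = 40.27

40.27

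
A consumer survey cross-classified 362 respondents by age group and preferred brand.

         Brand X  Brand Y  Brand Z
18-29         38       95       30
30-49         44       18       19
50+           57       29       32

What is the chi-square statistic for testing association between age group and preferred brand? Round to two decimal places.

47.92

Row totals: 163, 81, 118. Column totals: 139, 142, 81. Grand total N = 362.
Expected counts (row total × column total / N):
  18-29, Brand X: 163×139/362 = 62.588
  18-29, Brand Y: 163×142/362 = 63.939
  18-29, Brand Z: 163×81/362 = 36.472
  30-49, Brand X: 81×139/362 = 31.102
  30-49, Brand Y: 81×142/362 = 31.773
  30-49, Brand Z: 81×81/362 = 18.124
  50+, Brand X: 118×139/362 = 45.309
  50+, Brand Y: 118×142/362 = 46.287
  50+, Brand Z: 118×81/362 = 26.403
Contributions (O − E)²/E:
  (38 − 62.588)²/62.588 = 9.6595
  (95 − 63.939)²/63.939 = 15.0892
  (30 − 36.472)²/36.472 = 1.1485
  (44 − 31.102)²/31.102 = 5.3488
  (18 − 31.773)²/31.773 = 5.9703
  (19 − 18.124)²/18.124 = 0.0423
  (57 − 45.309)²/45.309 = 3.0166
  (29 − 46.287)²/46.287 = 6.4562
  (32 − 26.403)²/26.403 = 1.1865
χ² = 9.6595 + 15.0892 + 1.1485 + 5.3488 + 5.9703 + 0.0423 + 3.0166 + 6.4562 + 1.1865 = 47.92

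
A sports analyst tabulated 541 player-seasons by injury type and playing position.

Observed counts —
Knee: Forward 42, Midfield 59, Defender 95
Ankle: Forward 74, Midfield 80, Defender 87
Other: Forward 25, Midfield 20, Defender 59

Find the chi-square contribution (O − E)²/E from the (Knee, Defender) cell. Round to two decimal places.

0.68

Row total (Knee) = 196; column total (Defender) = 241; N = 541.
Expected count E = 196 × 241 / 541 = 87.312.
Contribution = (O − E)²/E = (95 − 87.312)² / 87.312 = 0.68.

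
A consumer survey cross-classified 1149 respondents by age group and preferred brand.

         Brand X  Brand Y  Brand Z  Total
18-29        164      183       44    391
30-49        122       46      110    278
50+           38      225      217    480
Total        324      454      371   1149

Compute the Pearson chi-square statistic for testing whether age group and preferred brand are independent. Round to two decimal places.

252.39

Grand total N = 1149.
Expected counts (row total × column total / N):
  18-29, Brand X: 391×324/1149 = 110.256
  18-29, Brand Y: 391×454/1149 = 154.494
  18-29, Brand Z: 391×371/1149 = 126.250
  30-49, Brand X: 278×324/1149 = 78.392
  30-49, Brand Y: 278×454/1149 = 109.845
  30-49, Brand Z: 278×371/1149 = 89.763
  50+, Brand X: 480×324/1149 = 135.352
  50+, Brand Y: 480×454/1149 = 189.661
  50+, Brand Z: 480×371/1149 = 154.987
Contributions (O − E)²/E:
  (164 − 110.256)²/110.256 = 26.1974
  (183 − 154.494)²/154.494 = 5.2597
  (44 − 126.250)²/126.250 = 53.5847
  (122 − 78.392)²/78.392 = 24.2583
  (46 − 109.845)²/109.845 = 37.1085
  (110 − 89.763)²/89.763 = 4.5624
  (38 − 135.352)²/135.352 = 70.0205
  (225 − 189.661)²/189.661 = 6.5846
  (217 − 154.987)²/154.987 = 24.8125
χ² = 26.1974 + 5.2597 + 53.5847 + 24.2583 + 37.1085 + 4.5624 + 70.0205 + 6.5846 + 24.8125 = 252.39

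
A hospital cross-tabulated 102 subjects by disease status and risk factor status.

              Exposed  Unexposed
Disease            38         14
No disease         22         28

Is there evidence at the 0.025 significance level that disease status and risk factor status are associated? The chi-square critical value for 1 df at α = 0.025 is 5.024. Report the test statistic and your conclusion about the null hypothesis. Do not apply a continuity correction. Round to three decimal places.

Row totals: 52, 50. Column totals: 60, 42. Grand total N = 102.
Expected counts (row total × column total / N):
  Disease, Exposed: 52×60/102 = 30.5882
  Disease, Unexposed: 52×42/102 = 21.4118
  No disease, Exposed: 50×60/102 = 29.4118
  No disease, Unexposed: 50×42/102 = 20.5882
Contributions (O − E)²/E:
  (38 − 30.5882)²/30.5882 = 1.7959
  (14 − 21.4118)²/21.4118 = 2.5656
  (22 − 29.4118)²/29.4118 = 1.8678
  (28 − 20.5882)²/20.5882 = 2.6683
χ² = 1.7959 + 2.5656 + 1.8678 + 2.6683 = 8.898
df = (2−1)(2−1) = 1. Since 8.898 > 5.024, reject the null hypothesis of independence at α = 0.025.

8.898; reject H₀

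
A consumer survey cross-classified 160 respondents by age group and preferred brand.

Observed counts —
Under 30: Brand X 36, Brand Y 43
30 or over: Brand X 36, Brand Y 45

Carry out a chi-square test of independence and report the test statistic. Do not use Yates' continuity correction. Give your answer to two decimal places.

Row totals: 79, 81. Column totals: 72, 88. Grand total N = 160.
Expected counts (row total × column total / N):
  Under 30, Brand X: 79×72/160 = 35.550
  Under 30, Brand Y: 79×88/160 = 43.450
  30 or over, Brand X: 81×72/160 = 36.450
  30 or over, Brand Y: 81×88/160 = 44.550
Contributions (O − E)²/E:
  (36 − 35.550)²/35.550 = 0.0057
  (43 − 43.450)²/43.450 = 0.0047
  (36 − 36.450)²/36.450 = 0.0056
  (45 − 44.550)²/44.550 = 0.0045
χ² = 0.0057 + 0.0047 + 0.0056 + 0.0045 = 0.02

0.02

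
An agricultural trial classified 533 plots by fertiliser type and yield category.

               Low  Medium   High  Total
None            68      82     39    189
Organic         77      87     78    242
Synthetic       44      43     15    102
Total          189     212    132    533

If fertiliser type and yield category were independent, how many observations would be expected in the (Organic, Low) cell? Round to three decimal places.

85.812

Row total (Organic) = 242; column total (Low) = 189; grand total N = 533.
Expected count = (row total × column total) / N = 242 × 189 / 533 = 85.812.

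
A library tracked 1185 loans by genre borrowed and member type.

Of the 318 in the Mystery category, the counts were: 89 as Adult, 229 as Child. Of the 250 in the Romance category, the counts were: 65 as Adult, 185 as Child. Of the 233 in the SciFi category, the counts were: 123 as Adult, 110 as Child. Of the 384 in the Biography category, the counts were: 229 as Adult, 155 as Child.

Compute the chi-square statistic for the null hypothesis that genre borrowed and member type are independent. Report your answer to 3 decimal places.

Row totals: 318, 250, 233, 384. Column totals: 506, 679. Grand total N = 1185.
Expected counts (row total × column total / N):
  Mystery, Adult: 318×506/1185 = 135.78734
  Mystery, Child: 318×679/1185 = 182.21266
  Romance, Adult: 250×506/1185 = 106.75105
  Romance, Child: 250×679/1185 = 143.24895
  SciFi, Adult: 233×506/1185 = 99.49198
  SciFi, Child: 233×679/1185 = 133.50802
  Biography, Adult: 384×506/1185 = 163.96962
  Biography, Child: 384×679/1185 = 220.03038
Contributions (O − E)²/E:
  (89 − 135.78734)²/135.78734 = 16.1212
  (229 − 182.21266)²/182.21266 = 12.0137
  (65 − 106.75105)²/106.75105 = 16.3291
  (185 − 143.24895)²/143.24895 = 12.1687
  (123 − 99.49198)²/99.49198 = 5.5545
  (110 − 133.50802)²/133.50802 = 4.1393
  (229 − 163.96962)²/163.96962 = 25.7911
  (155 − 220.03038)²/220.03038 = 19.2198
χ² = 16.1212 + 12.0137 + 16.3291 + 12.1687 + 5.5545 + 4.1393 + 25.7911 + 19.2198 = 111.337

111.337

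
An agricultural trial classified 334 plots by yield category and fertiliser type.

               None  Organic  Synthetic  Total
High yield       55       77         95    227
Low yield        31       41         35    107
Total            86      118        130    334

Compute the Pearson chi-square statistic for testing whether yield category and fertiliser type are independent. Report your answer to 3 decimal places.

Grand total N = 334.
Expected counts (row total × column total / N):
  High yield, None: 227×86/334 = 58.4491
  High yield, Organic: 227×118/334 = 80.1976
  High yield, Synthetic: 227×130/334 = 88.3533
  Low yield, None: 107×86/334 = 27.5509
  Low yield, Organic: 107×118/334 = 37.8024
  Low yield, Synthetic: 107×130/334 = 41.6467
Contributions (O − E)²/E:
  (55 − 58.4491)²/58.4491 = 0.2035
  (77 − 80.1976)²/80.1976 = 0.1275
  (95 − 88.3533)²/88.3533 = 0.5000
  (31 − 27.5509)²/27.5509 = 0.4318
  (41 − 37.8024)²/37.8024 = 0.2705
  (35 − 41.6467)²/41.6467 = 1.0608
χ² = 0.2035 + 0.1275 + 0.5000 + 0.4318 + 0.2705 + 1.0608 = 2.594

2.594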